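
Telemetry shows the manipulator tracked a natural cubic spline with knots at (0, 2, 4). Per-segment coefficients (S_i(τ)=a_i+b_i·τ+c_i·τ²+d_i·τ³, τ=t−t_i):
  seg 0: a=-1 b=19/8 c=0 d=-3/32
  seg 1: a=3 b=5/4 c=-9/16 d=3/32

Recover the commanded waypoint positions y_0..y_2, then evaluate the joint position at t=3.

y_0 = S_0(0) = a_0 = -1
y_1 = S_1(0) = a_1 = 3
y_2 = S_1(2) = 4
t_q=3 is in segment 1 (τ=1); S_1(τ)=121/32

y_0=-1 y_1=3 y_2=4
S(3) = 121/32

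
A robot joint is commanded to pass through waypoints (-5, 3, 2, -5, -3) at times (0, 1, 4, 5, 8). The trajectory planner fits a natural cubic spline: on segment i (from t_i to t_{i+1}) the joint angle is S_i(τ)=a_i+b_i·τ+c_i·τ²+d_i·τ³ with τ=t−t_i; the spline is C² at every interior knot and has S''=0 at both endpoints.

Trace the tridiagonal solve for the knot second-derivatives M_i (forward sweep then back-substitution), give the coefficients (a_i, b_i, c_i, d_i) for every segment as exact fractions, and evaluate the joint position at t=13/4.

  seg 0: a=-5 b=211/24 c=0 d=-19/24
  seg 1: a=3 b=77/12 c=-19/8 d=1/24
  seg 2: a=2 b=-161/24 c=-2 d=41/24
  seg 3: a=-5 b=-67/12 c=25/8 d=-25/72
S(13/4) = 3015/512

Δ: Δ0=8, Δ1=-1/3, Δ2=-7, Δ3=2/3
row 1: diag=8, rhs=-50; c'=3/8, d'=-25/4
row 2: denom=8−3·3/8=55/8; d'=(-40−3·-25/4)/(55/8)=-34/11
row 3: denom=8−1·8/55=432/55; d'=(46−1·-34/11)/(432/55)=25/4
back: M3=25/4
back: M2=-34/11−8/55·25/4=-4
back: M1=-25/4−3/8·-4=-19/4
M: M0=0, M1=-19/4, M2=-4, M3=25/4, M4=0
seg 0: a=-5, c=M0/2=0, d=(M1−M0)/(6·1)=-19/24, b=Δ0−h0·(2M0+M1)/6=211/24
seg 1: a=3, c=M1/2=-19/8, d=(M2−M1)/(6·3)=1/24, b=Δ1−h1·(2M1+M2)/6=77/12
seg 2: a=2, c=M2/2=-2, d=(M3−M2)/(6·1)=41/24, b=Δ2−h2·(2M2+M3)/6=-161/24
seg 3: a=-5, c=M3/2=25/8, d=(M4−M3)/(6·3)=-25/72, b=Δ3−h3·(2M3+M4)/6=-67/12
t_q=13/4 → seg 1, τ=9/4; S=3+77/12·τ+-19/8·τ²+1/24·τ³=3015/512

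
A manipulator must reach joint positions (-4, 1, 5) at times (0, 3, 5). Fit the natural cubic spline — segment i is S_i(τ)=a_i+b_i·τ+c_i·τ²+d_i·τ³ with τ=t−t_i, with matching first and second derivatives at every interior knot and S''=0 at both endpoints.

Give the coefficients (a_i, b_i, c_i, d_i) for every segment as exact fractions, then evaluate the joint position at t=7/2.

Δ: Δ0=5/3, Δ1=2
row 1: diag=10, rhs=2; c'=1/5, d'=1/5
back: M1=1/5
M: M0=0, M1=1/5, M2=0
seg 0: a=-4, c=M0/2=0, d=(M1−M0)/(6·3)=1/90, b=Δ0−h0·(2M0+M1)/6=47/30
seg 1: a=1, c=M1/2=1/10, d=(M2−M1)/(6·2)=-1/60, b=Δ1−h1·(2M1+M2)/6=28/15
t_q=7/2 → seg 1, τ=1/2; S=1+28/15·τ+1/10·τ²+-1/60·τ³=313/160

  seg 0: a=-4 b=47/30 c=0 d=1/90
  seg 1: a=1 b=28/15 c=1/10 d=-1/60
S(7/2) = 313/160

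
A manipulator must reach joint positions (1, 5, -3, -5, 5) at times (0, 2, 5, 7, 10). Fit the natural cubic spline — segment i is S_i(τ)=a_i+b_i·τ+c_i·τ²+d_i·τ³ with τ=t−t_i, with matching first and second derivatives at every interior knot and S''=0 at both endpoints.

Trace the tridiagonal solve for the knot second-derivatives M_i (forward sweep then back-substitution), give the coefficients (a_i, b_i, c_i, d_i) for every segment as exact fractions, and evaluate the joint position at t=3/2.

Δ: Δ0=2, Δ1=-8/3, Δ2=-1, Δ3=10/3
row 1: diag=10, rhs=-28; c'=3/10, d'=-14/5
row 2: denom=10−3·3/10=91/10; d'=(10−3·-14/5)/(91/10)=184/91
row 3: denom=10−2·20/91=870/91; d'=(26−2·184/91)/(870/91)=333/145
back: M3=333/145
back: M2=184/91−20/91·333/145=44/29
back: M1=-14/5−3/10·44/29=-472/145
M: M0=0, M1=-472/145, M2=44/29, M3=333/145, M4=0
seg 0: a=1, c=M0/2=0, d=(M1−M0)/(6·2)=-118/435, b=Δ0−h0·(2M0+M1)/6=1342/435
seg 1: a=5, c=M1/2=-236/145, d=(M2−M1)/(6·3)=346/1305, b=Δ1−h1·(2M1+M2)/6=-74/435
seg 2: a=-3, c=M2/2=22/29, d=(M3−M2)/(6·2)=113/1740, b=Δ2−h2·(2M2+M3)/6=-1208/435
seg 3: a=-5, c=M3/2=333/290, d=(M4−M3)/(6·3)=-37/290, b=Δ3−h3·(2M3+M4)/6=451/435
t_q=3/2 → seg 0, τ=3/2; S=1+1342/435·τ+0·τ²+-118/435·τ³=2733/580

  seg 0: a=1 b=1342/435 c=0 d=-118/435
  seg 1: a=5 b=-74/435 c=-236/145 d=346/1305
  seg 2: a=-3 b=-1208/435 c=22/29 d=113/1740
  seg 3: a=-5 b=451/435 c=333/290 d=-37/290
S(3/2) = 2733/580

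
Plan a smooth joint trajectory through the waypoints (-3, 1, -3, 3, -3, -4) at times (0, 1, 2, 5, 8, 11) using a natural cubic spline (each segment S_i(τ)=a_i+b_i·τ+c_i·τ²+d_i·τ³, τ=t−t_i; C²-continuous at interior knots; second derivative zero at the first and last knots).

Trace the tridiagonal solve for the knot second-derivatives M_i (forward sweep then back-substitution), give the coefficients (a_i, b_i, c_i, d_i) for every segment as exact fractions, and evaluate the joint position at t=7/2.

  seg 0: a=-3 b=7919/1251 c=0 d=-2915/1251
  seg 1: a=1 b=-826/1251 c=-2915/417 d=4567/1251
  seg 2: a=-3 b=-4615/1251 c=1652/417 d=-7751/11259
  seg 3: a=3 b=1868/1251 c=-2795/1251 d=4015/11259
  seg 4: a=-3 b=-2857/1251 c=1220/1251 d=-1220/11259
S(7/2) = -2161/1112

Δ: Δ0=4, Δ1=-4, Δ2=2, Δ3=-2, Δ4=-1/3
row 1: diag=4, rhs=-48; c'=1/4, d'=-12
row 2: denom=8−1·1/4=31/4; d'=(36−1·-12)/(31/4)=192/31
row 3: denom=12−3·12/31=336/31; d'=(-24−3·192/31)/(336/31)=-55/14
row 4: denom=12−3·31/112=1251/112; d'=(10−3·-55/14)/(1251/112)=2440/1251
back: M4=2440/1251
back: M3=-55/14−31/112·2440/1251=-5590/1251
back: M2=192/31−12/31·-5590/1251=3304/417
back: M1=-12−1/4·3304/417=-5830/417
M: M0=0, M1=-5830/417, M2=3304/417, M3=-5590/1251, M4=2440/1251, M5=0
seg 0: a=-3, c=M0/2=0, d=(M1−M0)/(6·1)=-2915/1251, b=Δ0−h0·(2M0+M1)/6=7919/1251
seg 1: a=1, c=M1/2=-2915/417, d=(M2−M1)/(6·1)=4567/1251, b=Δ1−h1·(2M1+M2)/6=-826/1251
seg 2: a=-3, c=M2/2=1652/417, d=(M3−M2)/(6·3)=-7751/11259, b=Δ2−h2·(2M2+M3)/6=-4615/1251
seg 3: a=3, c=M3/2=-2795/1251, d=(M4−M3)/(6·3)=4015/11259, b=Δ3−h3·(2M3+M4)/6=1868/1251
seg 4: a=-3, c=M4/2=1220/1251, d=(M5−M4)/(6·3)=-1220/11259, b=Δ4−h4·(2M4+M5)/6=-2857/1251
t_q=7/2 → seg 2, τ=3/2; S=-3+-4615/1251·τ+1652/417·τ²+-7751/11259·τ³=-2161/1112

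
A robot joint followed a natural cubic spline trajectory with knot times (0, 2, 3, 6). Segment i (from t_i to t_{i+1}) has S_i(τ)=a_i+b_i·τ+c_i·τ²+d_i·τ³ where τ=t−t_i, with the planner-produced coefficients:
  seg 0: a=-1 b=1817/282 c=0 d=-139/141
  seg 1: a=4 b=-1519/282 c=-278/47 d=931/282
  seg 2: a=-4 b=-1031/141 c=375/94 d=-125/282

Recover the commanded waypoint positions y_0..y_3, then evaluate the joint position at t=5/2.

y_0 = S_0(0) = a_0 = -1
y_1 = S_1(0) = a_1 = 4
y_2 = S_2(0) = a_2 = -4
y_3 = S_2(3) = -2
t_q=5/2 is in segment 1 (τ=1/2); S_1(τ)=181/752

y_0=-1 y_1=4 y_2=-4 y_3=-2
S(5/2) = 181/752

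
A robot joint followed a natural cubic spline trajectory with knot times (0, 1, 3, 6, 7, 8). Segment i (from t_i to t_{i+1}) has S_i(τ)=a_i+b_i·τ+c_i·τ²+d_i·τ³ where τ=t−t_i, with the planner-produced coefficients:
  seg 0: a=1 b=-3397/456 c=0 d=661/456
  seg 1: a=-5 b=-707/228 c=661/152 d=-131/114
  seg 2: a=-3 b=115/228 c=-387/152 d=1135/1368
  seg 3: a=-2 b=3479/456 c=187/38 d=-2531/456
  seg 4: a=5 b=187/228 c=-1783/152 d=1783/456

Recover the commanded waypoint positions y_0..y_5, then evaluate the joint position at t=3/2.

y_0 = S_0(0) = a_0 = 1
y_1 = S_1(0) = a_1 = -5
y_2 = S_2(0) = a_2 = -3
y_3 = S_3(0) = a_3 = -2
y_4 = S_4(0) = a_4 = 5
y_5 = S_4(1) = -2
t_q=3/2 is in segment 1 (τ=1/2); S_1(τ)=-3409/608

y_0=1 y_1=-5 y_2=-3 y_3=-2 y_4=5 y_5=-2
S(3/2) = -3409/608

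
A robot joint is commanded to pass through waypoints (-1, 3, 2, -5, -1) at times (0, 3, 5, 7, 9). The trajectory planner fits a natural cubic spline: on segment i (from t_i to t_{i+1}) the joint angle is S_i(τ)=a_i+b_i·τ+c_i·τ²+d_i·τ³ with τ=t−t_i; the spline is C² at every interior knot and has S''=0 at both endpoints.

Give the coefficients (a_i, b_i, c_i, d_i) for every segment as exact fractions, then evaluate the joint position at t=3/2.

Δ: Δ0=4/3, Δ1=-1/2, Δ2=-7/2, Δ3=2
row 1: diag=10, rhs=-11; c'=1/5, d'=-11/10
row 2: denom=8−2·1/5=38/5; d'=(-18−2·-11/10)/(38/5)=-79/38
row 3: denom=8−2·5/19=142/19; d'=(33−2·-79/38)/(142/19)=353/71
back: M3=353/71
back: M2=-79/38−5/19·353/71=-481/142
back: M1=-11/10−1/5·-481/142=-30/71
M: M0=0, M1=-30/71, M2=-481/142, M3=353/71, M4=0
seg 0: a=-1, c=M0/2=0, d=(M1−M0)/(6·3)=-5/213, b=Δ0−h0·(2M0+M1)/6=329/213
seg 1: a=3, c=M1/2=-15/71, d=(M2−M1)/(6·2)=-421/1704, b=Δ1−h1·(2M1+M2)/6=194/213
seg 2: a=2, c=M2/2=-481/284, d=(M3−M2)/(6·2)=1187/1704, b=Δ2−h2·(2M2+M3)/6=-1235/426
seg 3: a=-5, c=M3/2=353/142, d=(M4−M3)/(6·2)=-353/852, b=Δ3−h3·(2M3+M4)/6=-280/213
t_q=3/2 → seg 0, τ=3/2; S=-1+329/213·τ+0·τ²+-5/213·τ³=703/568

  seg 0: a=-1 b=329/213 c=0 d=-5/213
  seg 1: a=3 b=194/213 c=-15/71 d=-421/1704
  seg 2: a=2 b=-1235/426 c=-481/284 d=1187/1704
  seg 3: a=-5 b=-280/213 c=353/142 d=-353/852
S(3/2) = 703/568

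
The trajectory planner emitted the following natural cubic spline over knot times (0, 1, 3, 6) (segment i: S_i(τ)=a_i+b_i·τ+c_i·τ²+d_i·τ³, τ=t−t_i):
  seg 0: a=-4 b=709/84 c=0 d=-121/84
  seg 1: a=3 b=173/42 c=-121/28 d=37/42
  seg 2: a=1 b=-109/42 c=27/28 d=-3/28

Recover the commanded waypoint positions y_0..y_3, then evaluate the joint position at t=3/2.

y_0=-4 y_1=3 y_2=1 y_3=-1
S(3/2) = 229/56

y_0 = S_0(0) = a_0 = -4
y_1 = S_1(0) = a_1 = 3
y_2 = S_2(0) = a_2 = 1
y_3 = S_2(3) = -1
t_q=3/2 is in segment 1 (τ=1/2); S_1(τ)=229/56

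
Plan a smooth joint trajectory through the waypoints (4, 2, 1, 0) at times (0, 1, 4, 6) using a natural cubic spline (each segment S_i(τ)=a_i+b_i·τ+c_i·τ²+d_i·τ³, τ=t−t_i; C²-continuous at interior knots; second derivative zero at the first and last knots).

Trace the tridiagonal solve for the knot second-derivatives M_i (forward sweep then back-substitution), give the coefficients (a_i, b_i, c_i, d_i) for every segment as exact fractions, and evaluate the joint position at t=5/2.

Δ: Δ0=-2, Δ1=-1/3, Δ2=-1/2
row 1: diag=8, rhs=10; c'=3/8, d'=5/4
row 2: denom=10−3·3/8=71/8; d'=(-1−3·5/4)/(71/8)=-38/71
back: M2=-38/71
back: M1=5/4−3/8·-38/71=103/71
M: M0=0, M1=103/71, M2=-38/71, M3=0
seg 0: a=4, c=M0/2=0, d=(M1−M0)/(6·1)=103/426, b=Δ0−h0·(2M0+M1)/6=-955/426
seg 1: a=2, c=M1/2=103/142, d=(M2−M1)/(6·3)=-47/426, b=Δ1−h1·(2M1+M2)/6=-323/213
seg 2: a=1, c=M2/2=-19/71, d=(M3−M2)/(6·2)=19/426, b=Δ2−h2·(2M2+M3)/6=-61/426
t_q=5/2 → seg 1, τ=3/2; S=2+-323/213·τ+103/142·τ²+-47/426·τ³=1119/1136

  seg 0: a=4 b=-955/426 c=0 d=103/426
  seg 1: a=2 b=-323/213 c=103/142 d=-47/426
  seg 2: a=1 b=-61/426 c=-19/71 d=19/426
S(5/2) = 1119/1136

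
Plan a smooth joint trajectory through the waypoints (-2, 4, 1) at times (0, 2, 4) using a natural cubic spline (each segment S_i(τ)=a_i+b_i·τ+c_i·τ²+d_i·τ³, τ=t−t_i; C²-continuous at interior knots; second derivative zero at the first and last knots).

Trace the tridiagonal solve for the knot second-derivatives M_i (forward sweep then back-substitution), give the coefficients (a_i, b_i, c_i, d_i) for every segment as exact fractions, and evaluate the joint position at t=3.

Δ: Δ0=3, Δ1=-3/2
row 1: diag=8, rhs=-27; c'=1/4, d'=-27/8
back: M1=-27/8
M: M0=0, M1=-27/8, M2=0
seg 0: a=-2, c=M0/2=0, d=(M1−M0)/(6·2)=-9/32, b=Δ0−h0·(2M0+M1)/6=33/8
seg 1: a=4, c=M1/2=-27/16, d=(M2−M1)/(6·2)=9/32, b=Δ1−h1·(2M1+M2)/6=3/4
t_q=3 → seg 1, τ=1; S=4+3/4·τ+-27/16·τ²+9/32·τ³=107/32

  seg 0: a=-2 b=33/8 c=0 d=-9/32
  seg 1: a=4 b=3/4 c=-27/16 d=9/32
S(3) = 107/32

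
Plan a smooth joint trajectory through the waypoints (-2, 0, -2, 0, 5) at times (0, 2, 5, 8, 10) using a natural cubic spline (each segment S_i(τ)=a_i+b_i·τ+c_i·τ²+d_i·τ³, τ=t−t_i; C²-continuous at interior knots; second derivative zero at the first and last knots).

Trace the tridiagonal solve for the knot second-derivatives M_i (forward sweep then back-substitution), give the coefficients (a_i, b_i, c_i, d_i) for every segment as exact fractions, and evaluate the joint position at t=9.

  seg 0: a=-2 b=479/340 c=0 d=-139/1360
  seg 1: a=0 b=31/170 c=-417/680 d=2021/18360
  seg 2: a=-2 b=-21/40 c=77/204 d=121/18360
  seg 3: a=0 b=163/85 c=297/680 d=-99/1360
S(9) = 3103/1360

Δ: Δ0=1, Δ1=-2/3, Δ2=2/3, Δ3=5/2
row 1: diag=10, rhs=-10; c'=3/10, d'=-1
row 2: denom=12−3·3/10=111/10; d'=(8−3·-1)/(111/10)=110/111
row 3: denom=10−3·10/37=340/37; d'=(11−3·110/111)/(340/37)=297/340
back: M3=297/340
back: M2=110/111−10/37·297/340=77/102
back: M1=-1−3/10·77/102=-417/340
M: M0=0, M1=-417/340, M2=77/102, M3=297/340, M4=0
seg 0: a=-2, c=M0/2=0, d=(M1−M0)/(6·2)=-139/1360, b=Δ0−h0·(2M0+M1)/6=479/340
seg 1: a=0, c=M1/2=-417/680, d=(M2−M1)/(6·3)=2021/18360, b=Δ1−h1·(2M1+M2)/6=31/170
seg 2: a=-2, c=M2/2=77/204, d=(M3−M2)/(6·3)=121/18360, b=Δ2−h2·(2M2+M3)/6=-21/40
seg 3: a=0, c=M3/2=297/680, d=(M4−M3)/(6·2)=-99/1360, b=Δ3−h3·(2M3+M4)/6=163/85
t_q=9 → seg 3, τ=1; S=0+163/85·τ+297/680·τ²+-99/1360·τ³=3103/1360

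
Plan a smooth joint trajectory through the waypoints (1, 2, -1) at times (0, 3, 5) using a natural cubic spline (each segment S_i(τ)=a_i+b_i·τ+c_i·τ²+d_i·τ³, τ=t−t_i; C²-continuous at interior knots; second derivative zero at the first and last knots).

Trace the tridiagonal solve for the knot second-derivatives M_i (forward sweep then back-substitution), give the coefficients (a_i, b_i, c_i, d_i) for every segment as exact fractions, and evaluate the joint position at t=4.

Δ: Δ0=1/3, Δ1=-3/2
row 1: diag=10, rhs=-11; c'=1/5, d'=-11/10
back: M1=-11/10
M: M0=0, M1=-11/10, M2=0
seg 0: a=1, c=M0/2=0, d=(M1−M0)/(6·3)=-11/180, b=Δ0−h0·(2M0+M1)/6=53/60
seg 1: a=2, c=M1/2=-11/20, d=(M2−M1)/(6·2)=11/120, b=Δ1−h1·(2M1+M2)/6=-23/30
t_q=4 → seg 1, τ=1; S=2+-23/30·τ+-11/20·τ²+11/120·τ³=31/40

  seg 0: a=1 b=53/60 c=0 d=-11/180
  seg 1: a=2 b=-23/30 c=-11/20 d=11/120
S(4) = 31/40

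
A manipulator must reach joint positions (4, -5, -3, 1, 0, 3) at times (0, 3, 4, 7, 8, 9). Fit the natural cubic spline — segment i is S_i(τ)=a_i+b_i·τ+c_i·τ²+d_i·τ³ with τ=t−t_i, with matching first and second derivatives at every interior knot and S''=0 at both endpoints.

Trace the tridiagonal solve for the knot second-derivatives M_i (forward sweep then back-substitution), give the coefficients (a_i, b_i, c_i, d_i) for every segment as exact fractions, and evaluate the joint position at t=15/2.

Δ: Δ0=-3, Δ1=2, Δ2=4/3, Δ3=-1, Δ4=3
row 1: diag=8, rhs=30; c'=1/8, d'=15/4
row 2: denom=8−1·1/8=63/8; d'=(-4−1·15/4)/(63/8)=-62/63
row 3: denom=8−3·8/21=48/7; d'=(-14−3·-62/63)/(48/7)=-29/18
row 4: denom=4−1·7/48=185/48; d'=(24−1·-29/18)/(185/48)=3688/555
back: M4=3688/555
back: M3=-29/18−7/48·3688/555=-1432/555
back: M2=-62/63−8/21·-1432/555=-2/1665
back: M1=15/4−1/8·-2/1665=6244/1665
M: M0=0, M1=6244/1665, M2=-2/1665, M3=-1432/555, M4=3688/555, M5=0
seg 0: a=4, c=M0/2=0, d=(M1−M0)/(6·3)=3122/14985, b=Δ0−h0·(2M0+M1)/6=-8117/1665
seg 1: a=-5, c=M1/2=3122/1665, d=(M2−M1)/(6·1)=-347/555, b=Δ1−h1·(2M1+M2)/6=1249/1665
seg 2: a=-3, c=M2/2=-1/1665, d=(M3−M2)/(6·3)=-2147/14985, b=Δ2−h2·(2M2+M3)/6=874/333
seg 3: a=1, c=M3/2=-716/555, d=(M4−M3)/(6·1)=512/333, b=Δ3−h3·(2M3+M4)/6=-2077/1665
seg 4: a=0, c=M4/2=1844/555, d=(M5−M4)/(6·1)=-1844/1665, b=Δ4−h4·(2M4+M5)/6=1307/1665
t_q=15/2 → seg 3, τ=1/2; S=1+-2077/1665·τ+-716/555·τ²+512/333·τ³=91/370

  seg 0: a=4 b=-8117/1665 c=0 d=3122/14985
  seg 1: a=-5 b=1249/1665 c=3122/1665 d=-347/555
  seg 2: a=-3 b=874/333 c=-1/1665 d=-2147/14985
  seg 3: a=1 b=-2077/1665 c=-716/555 d=512/333
  seg 4: a=0 b=1307/1665 c=1844/555 d=-1844/1665
S(15/2) = 91/370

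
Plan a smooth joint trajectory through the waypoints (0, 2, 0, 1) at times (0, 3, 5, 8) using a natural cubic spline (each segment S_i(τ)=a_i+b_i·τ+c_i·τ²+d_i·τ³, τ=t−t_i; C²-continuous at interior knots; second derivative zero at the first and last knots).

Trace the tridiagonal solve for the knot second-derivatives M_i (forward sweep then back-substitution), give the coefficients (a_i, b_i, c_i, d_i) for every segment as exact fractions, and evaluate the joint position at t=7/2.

  seg 0: a=0 b=61/48 c=0 d=-29/432
  seg 1: a=2 b=-13/24 c=-29/48 d=3/16
  seg 2: a=0 b=-17/24 c=25/48 d=-25/432
S(7/2) = 205/128

Δ: Δ0=2/3, Δ1=-1, Δ2=1/3
row 1: diag=10, rhs=-10; c'=1/5, d'=-1
row 2: denom=10−2·1/5=48/5; d'=(8−2·-1)/(48/5)=25/24
back: M2=25/24
back: M1=-1−1/5·25/24=-29/24
M: M0=0, M1=-29/24, M2=25/24, M3=0
seg 0: a=0, c=M0/2=0, d=(M1−M0)/(6·3)=-29/432, b=Δ0−h0·(2M0+M1)/6=61/48
seg 1: a=2, c=M1/2=-29/48, d=(M2−M1)/(6·2)=3/16, b=Δ1−h1·(2M1+M2)/6=-13/24
seg 2: a=0, c=M2/2=25/48, d=(M3−M2)/(6·3)=-25/432, b=Δ2−h2·(2M2+M3)/6=-17/24
t_q=7/2 → seg 1, τ=1/2; S=2+-13/24·τ+-29/48·τ²+3/16·τ³=205/128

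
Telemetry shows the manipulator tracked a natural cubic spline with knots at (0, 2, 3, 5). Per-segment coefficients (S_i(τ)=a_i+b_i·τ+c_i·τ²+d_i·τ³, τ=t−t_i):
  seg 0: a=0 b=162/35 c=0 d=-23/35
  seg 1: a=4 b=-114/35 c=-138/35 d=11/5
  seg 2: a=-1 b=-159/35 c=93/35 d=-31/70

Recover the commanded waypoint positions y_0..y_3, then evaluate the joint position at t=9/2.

y_0=0 y_1=4 y_2=-1 y_3=-3
S(9/2) = -373/112

y_0 = S_0(0) = a_0 = 0
y_1 = S_1(0) = a_1 = 4
y_2 = S_2(0) = a_2 = -1
y_3 = S_2(2) = -3
t_q=9/2 is in segment 2 (τ=3/2); S_2(τ)=-373/112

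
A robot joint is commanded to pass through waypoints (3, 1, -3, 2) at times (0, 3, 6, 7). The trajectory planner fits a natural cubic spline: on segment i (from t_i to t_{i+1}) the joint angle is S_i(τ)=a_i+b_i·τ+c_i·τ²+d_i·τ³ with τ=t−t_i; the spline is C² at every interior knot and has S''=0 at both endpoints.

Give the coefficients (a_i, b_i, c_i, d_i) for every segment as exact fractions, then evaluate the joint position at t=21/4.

Δ: Δ0=-2/3, Δ1=-4/3, Δ2=5
row 1: diag=12, rhs=-4; c'=1/4, d'=-1/3
row 2: denom=8−3·1/4=29/4; d'=(38−3·-1/3)/(29/4)=156/29
back: M2=156/29
back: M1=-1/3−1/4·156/29=-146/87
M: M0=0, M1=-146/87, M2=156/29, M3=0
seg 0: a=3, c=M0/2=0, d=(M1−M0)/(6·3)=-73/783, b=Δ0−h0·(2M0+M1)/6=5/29
seg 1: a=1, c=M1/2=-73/87, d=(M2−M1)/(6·3)=307/783, b=Δ1−h1·(2M1+M2)/6=-68/29
seg 2: a=-3, c=M2/2=78/29, d=(M3−M2)/(6·1)=-26/29, b=Δ2−h2·(2M2+M3)/6=93/29
t_q=21/4 → seg 1, τ=9/4; S=1+-68/29·τ+-73/87·τ²+307/783·τ³=-7531/1856

  seg 0: a=3 b=5/29 c=0 d=-73/783
  seg 1: a=1 b=-68/29 c=-73/87 d=307/783
  seg 2: a=-3 b=93/29 c=78/29 d=-26/29
S(21/4) = -7531/1856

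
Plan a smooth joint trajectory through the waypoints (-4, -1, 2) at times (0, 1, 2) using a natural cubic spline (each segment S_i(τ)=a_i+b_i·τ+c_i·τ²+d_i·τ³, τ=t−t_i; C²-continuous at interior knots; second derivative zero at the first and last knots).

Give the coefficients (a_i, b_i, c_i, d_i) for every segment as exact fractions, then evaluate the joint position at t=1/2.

Δ: Δ0=3, Δ1=3
row 1: diag=4, rhs=0; c'=1/4, d'=0
back: M1=0
M: M0=0, M1=0, M2=0
seg 0: a=-4, c=M0/2=0, d=(M1−M0)/(6·1)=0, b=Δ0−h0·(2M0+M1)/6=3
seg 1: a=-1, c=M1/2=0, d=(M2−M1)/(6·1)=0, b=Δ1−h1·(2M1+M2)/6=3
t_q=1/2 → seg 0, τ=1/2; S=-4+3·τ+0·τ²+0·τ³=-5/2

  seg 0: a=-4 b=3 c=0 d=0
  seg 1: a=-1 b=3 c=0 d=0
S(1/2) = -5/2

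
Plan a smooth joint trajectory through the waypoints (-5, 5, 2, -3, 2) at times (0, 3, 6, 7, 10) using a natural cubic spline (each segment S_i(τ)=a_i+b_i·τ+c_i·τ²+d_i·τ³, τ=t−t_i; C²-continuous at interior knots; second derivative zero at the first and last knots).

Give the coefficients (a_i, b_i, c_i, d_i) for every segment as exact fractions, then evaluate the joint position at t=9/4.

Δ: Δ0=10/3, Δ1=-1, Δ2=-5, Δ3=5/3
row 1: diag=12, rhs=-26; c'=1/4, d'=-13/6
row 2: denom=8−3·1/4=29/4; d'=(-24−3·-13/6)/(29/4)=-70/29
row 3: denom=8−1·4/29=228/29; d'=(40−1·-70/29)/(228/29)=205/38
back: M3=205/38
back: M2=-70/29−4/29·205/38=-60/19
back: M1=-13/6−1/4·-60/19=-157/114
M: M0=0, M1=-157/114, M2=-60/19, M3=205/38, M4=0
seg 0: a=-5, c=M0/2=0, d=(M1−M0)/(6·3)=-157/2052, b=Δ0−h0·(2M0+M1)/6=917/228
seg 1: a=5, c=M1/2=-157/228, d=(M2−M1)/(6·3)=-203/2052, b=Δ1−h1·(2M1+M2)/6=223/114
seg 2: a=2, c=M2/2=-30/19, d=(M3−M2)/(6·1)=325/228, b=Δ2−h2·(2M2+M3)/6=-1105/228
seg 3: a=-3, c=M3/2=205/76, d=(M4−M3)/(6·3)=-205/684, b=Δ3−h3·(2M3+M4)/6=-425/114
t_q=9/4 → seg 0, τ=9/4; S=-5+917/228·τ+0·τ²+-157/2052·τ³=15457/4864

  seg 0: a=-5 b=917/228 c=0 d=-157/2052
  seg 1: a=5 b=223/114 c=-157/228 d=-203/2052
  seg 2: a=2 b=-1105/228 c=-30/19 d=325/228
  seg 3: a=-3 b=-425/114 c=205/76 d=-205/684
S(9/4) = 15457/4864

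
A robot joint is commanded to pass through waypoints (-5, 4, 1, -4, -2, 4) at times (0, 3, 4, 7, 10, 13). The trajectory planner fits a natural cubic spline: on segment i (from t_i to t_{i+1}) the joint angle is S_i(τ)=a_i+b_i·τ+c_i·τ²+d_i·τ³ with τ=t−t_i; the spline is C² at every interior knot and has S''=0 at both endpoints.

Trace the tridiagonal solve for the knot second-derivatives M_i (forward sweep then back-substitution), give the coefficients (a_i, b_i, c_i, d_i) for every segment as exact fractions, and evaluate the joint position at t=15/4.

Δ: Δ0=3, Δ1=-3, Δ2=-5/3, Δ3=2/3, Δ4=2
row 1: diag=8, rhs=-36; c'=1/8, d'=-9/2
row 2: denom=8−1·1/8=63/8; d'=(8−1·-9/2)/(63/8)=100/63
row 3: denom=12−3·8/21=76/7; d'=(14−3·100/63)/(76/7)=97/114
row 4: denom=12−3·21/76=849/76; d'=(8−3·97/114)/(849/76)=138/283
back: M4=138/283
back: M3=97/114−21/76·138/283=608/849
back: M2=100/63−8/21·608/849=372/283
back: M1=-9/2−1/8·372/283=-1320/283
M: M0=0, M1=-1320/283, M2=372/283, M3=608/849, M4=138/283, M5=0
seg 0: a=-5, c=M0/2=0, d=(M1−M0)/(6·3)=-220/849, b=Δ0−h0·(2M0+M1)/6=1509/283
seg 1: a=4, c=M1/2=-660/283, d=(M2−M1)/(6·1)=282/283, b=Δ1−h1·(2M1+M2)/6=-471/283
seg 2: a=1, c=M2/2=186/283, d=(M3−M2)/(6·3)=-254/7641, b=Δ2−h2·(2M2+M3)/6=-945/283
seg 3: a=-4, c=M3/2=304/849, d=(M4−M3)/(6·3)=-97/7641, b=Δ3−h3·(2M3+M4)/6=-83/283
seg 4: a=-2, c=M4/2=69/283, d=(M5−M4)/(6·3)=-23/849, b=Δ4−h4·(2M4+M5)/6=428/283
t_q=15/4 → seg 1, τ=3/4; S=4+-471/283·τ+-660/283·τ²+282/283·τ³=16847/9056

  seg 0: a=-5 b=1509/283 c=0 d=-220/849
  seg 1: a=4 b=-471/283 c=-660/283 d=282/283
  seg 2: a=1 b=-945/283 c=186/283 d=-254/7641
  seg 3: a=-4 b=-83/283 c=304/849 d=-97/7641
  seg 4: a=-2 b=428/283 c=69/283 d=-23/849
S(15/4) = 16847/9056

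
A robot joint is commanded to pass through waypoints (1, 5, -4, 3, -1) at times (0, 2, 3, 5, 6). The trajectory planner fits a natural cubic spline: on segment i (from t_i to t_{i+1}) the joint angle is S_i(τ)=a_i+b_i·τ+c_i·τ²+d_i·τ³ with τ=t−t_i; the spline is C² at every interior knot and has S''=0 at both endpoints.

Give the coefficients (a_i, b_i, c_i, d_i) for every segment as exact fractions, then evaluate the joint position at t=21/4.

  seg 0: a=1 b=628/93 c=0 d=-221/186
  seg 1: a=5 b=-698/93 c=-221/31 d=524/93
  seg 2: a=-4 b=-452/93 c=303/31 d=-2081/744
  seg 3: a=3 b=125/186 c=-869/124 d=869/372
S(21/4) = 21955/7936

Δ: Δ0=2, Δ1=-9, Δ2=7/2, Δ3=-4
row 1: diag=6, rhs=-66; c'=1/6, d'=-11
row 2: denom=6−1·1/6=35/6; d'=(75−1·-11)/(35/6)=516/35
row 3: denom=6−2·12/35=186/35; d'=(-45−2·516/35)/(186/35)=-869/62
back: M3=-869/62
back: M2=516/35−12/35·-869/62=606/31
back: M1=-11−1/6·606/31=-442/31
M: M0=0, M1=-442/31, M2=606/31, M3=-869/62, M4=0
seg 0: a=1, c=M0/2=0, d=(M1−M0)/(6·2)=-221/186, b=Δ0−h0·(2M0+M1)/6=628/93
seg 1: a=5, c=M1/2=-221/31, d=(M2−M1)/(6·1)=524/93, b=Δ1−h1·(2M1+M2)/6=-698/93
seg 2: a=-4, c=M2/2=303/31, d=(M3−M2)/(6·2)=-2081/744, b=Δ2−h2·(2M2+M3)/6=-452/93
seg 3: a=3, c=M3/2=-869/124, d=(M4−M3)/(6·1)=869/372, b=Δ3−h3·(2M3+M4)/6=125/186
t_q=21/4 → seg 3, τ=1/4; S=3+125/186·τ+-869/124·τ²+869/372·τ³=21955/7936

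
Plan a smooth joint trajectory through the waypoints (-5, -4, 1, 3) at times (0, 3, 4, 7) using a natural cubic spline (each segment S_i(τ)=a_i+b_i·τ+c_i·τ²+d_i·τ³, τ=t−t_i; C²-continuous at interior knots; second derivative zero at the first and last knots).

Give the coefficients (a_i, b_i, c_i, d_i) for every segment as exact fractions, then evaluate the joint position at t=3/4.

Δ: Δ0=1/3, Δ1=5, Δ2=2/3
row 1: diag=8, rhs=28; c'=1/8, d'=7/2
row 2: denom=8−1·1/8=63/8; d'=(-26−1·7/2)/(63/8)=-236/63
back: M2=-236/63
back: M1=7/2−1/8·-236/63=250/63
M: M0=0, M1=250/63, M2=-236/63, M3=0
seg 0: a=-5, c=M0/2=0, d=(M1−M0)/(6·3)=125/567, b=Δ0−h0·(2M0+M1)/6=-104/63
seg 1: a=-4, c=M1/2=125/63, d=(M2−M1)/(6·1)=-9/7, b=Δ1−h1·(2M1+M2)/6=271/63
seg 2: a=1, c=M2/2=-118/63, d=(M3−M2)/(6·3)=118/567, b=Δ2−h2·(2M2+M3)/6=278/63
t_q=3/4 → seg 0, τ=3/4; S=-5+-104/63·τ+0·τ²+125/567·τ³=-2753/448

  seg 0: a=-5 b=-104/63 c=0 d=125/567
  seg 1: a=-4 b=271/63 c=125/63 d=-9/7
  seg 2: a=1 b=278/63 c=-118/63 d=118/567
S(3/4) = -2753/448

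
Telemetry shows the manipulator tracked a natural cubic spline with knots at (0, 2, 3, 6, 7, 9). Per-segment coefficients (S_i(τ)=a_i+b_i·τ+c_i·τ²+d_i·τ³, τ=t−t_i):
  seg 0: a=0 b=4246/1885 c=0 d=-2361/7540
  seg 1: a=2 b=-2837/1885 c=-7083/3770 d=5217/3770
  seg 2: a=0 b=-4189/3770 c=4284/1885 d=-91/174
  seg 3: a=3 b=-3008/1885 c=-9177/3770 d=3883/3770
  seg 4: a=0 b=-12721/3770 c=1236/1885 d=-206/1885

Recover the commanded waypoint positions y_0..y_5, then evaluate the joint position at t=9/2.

y_0=0 y_1=2 y_2=0 y_3=3 y_4=0 y_5=-5
S(9/2) = 1749/1040

y_0 = S_0(0) = a_0 = 0
y_1 = S_1(0) = a_1 = 2
y_2 = S_2(0) = a_2 = 0
y_3 = S_3(0) = a_3 = 3
y_4 = S_4(0) = a_4 = 0
y_5 = S_4(2) = -5
t_q=9/2 is in segment 2 (τ=3/2); S_2(τ)=1749/1040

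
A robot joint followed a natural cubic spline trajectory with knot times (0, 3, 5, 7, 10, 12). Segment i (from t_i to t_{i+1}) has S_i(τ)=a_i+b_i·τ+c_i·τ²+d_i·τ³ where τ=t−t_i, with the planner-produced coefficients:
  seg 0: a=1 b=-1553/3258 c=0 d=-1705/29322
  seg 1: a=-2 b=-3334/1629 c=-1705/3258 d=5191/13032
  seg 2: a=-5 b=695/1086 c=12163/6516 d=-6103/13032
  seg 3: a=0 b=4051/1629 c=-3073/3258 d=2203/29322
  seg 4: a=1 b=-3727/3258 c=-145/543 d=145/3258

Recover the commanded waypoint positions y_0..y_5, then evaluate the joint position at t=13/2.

y_0 = S_0(0) = a_0 = 1
y_1 = S_1(0) = a_1 = -2
y_2 = S_2(0) = a_2 = -5
y_3 = S_3(0) = a_3 = 0
y_4 = S_4(0) = a_4 = 1
y_5 = S_4(2) = -2
t_q=13/2 is in segment 2 (τ=3/2); S_2(τ)=-16457/11584

y_0=1 y_1=-2 y_2=-5 y_3=0 y_4=1 y_5=-2
S(13/2) = -16457/11584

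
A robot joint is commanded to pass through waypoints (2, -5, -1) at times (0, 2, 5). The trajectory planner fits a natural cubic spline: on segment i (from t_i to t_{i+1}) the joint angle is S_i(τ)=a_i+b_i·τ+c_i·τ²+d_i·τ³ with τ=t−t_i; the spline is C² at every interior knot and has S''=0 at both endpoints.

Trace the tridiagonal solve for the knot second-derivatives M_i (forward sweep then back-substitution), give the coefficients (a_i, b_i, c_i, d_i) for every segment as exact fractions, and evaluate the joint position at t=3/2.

Δ: Δ0=-7/2, Δ1=4/3
row 1: diag=10, rhs=29; c'=3/10, d'=29/10
back: M1=29/10
M: M0=0, M1=29/10, M2=0
seg 0: a=2, c=M0/2=0, d=(M1−M0)/(6·2)=29/120, b=Δ0−h0·(2M0+M1)/6=-67/15
seg 1: a=-5, c=M1/2=29/20, d=(M2−M1)/(6·3)=-29/180, b=Δ1−h1·(2M1+M2)/6=-47/30
t_q=3/2 → seg 0, τ=3/2; S=2+-67/15·τ+0·τ²+29/120·τ³=-1243/320

  seg 0: a=2 b=-67/15 c=0 d=29/120
  seg 1: a=-5 b=-47/30 c=29/20 d=-29/180
S(3/2) = -1243/320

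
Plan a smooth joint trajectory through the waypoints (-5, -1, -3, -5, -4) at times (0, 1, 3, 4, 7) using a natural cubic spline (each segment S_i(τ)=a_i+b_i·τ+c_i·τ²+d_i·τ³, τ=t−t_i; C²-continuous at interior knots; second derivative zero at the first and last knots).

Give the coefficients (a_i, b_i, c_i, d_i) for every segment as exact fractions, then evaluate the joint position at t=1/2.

  seg 0: a=-5 b=3643/750 c=0 d=-643/750
  seg 1: a=-1 b=857/375 c=-643/250 d=697/1500
  seg 2: a=-3 b=-182/75 c=27/125 d=79/375
  seg 3: a=-5 b=-511/375 c=106/125 d=-106/1125
S(1/2) = -5357/2000

Δ: Δ0=4, Δ1=-1, Δ2=-2, Δ3=1/3
row 1: diag=6, rhs=-30; c'=1/3, d'=-5
row 2: denom=6−2·1/3=16/3; d'=(-6−2·-5)/(16/3)=3/4
row 3: denom=8−1·3/16=125/16; d'=(14−1·3/4)/(125/16)=212/125
back: M3=212/125
back: M2=3/4−3/16·212/125=54/125
back: M1=-5−1/3·54/125=-643/125
M: M0=0, M1=-643/125, M2=54/125, M3=212/125, M4=0
seg 0: a=-5, c=M0/2=0, d=(M1−M0)/(6·1)=-643/750, b=Δ0−h0·(2M0+M1)/6=3643/750
seg 1: a=-1, c=M1/2=-643/250, d=(M2−M1)/(6·2)=697/1500, b=Δ1−h1·(2M1+M2)/6=857/375
seg 2: a=-3, c=M2/2=27/125, d=(M3−M2)/(6·1)=79/375, b=Δ2−h2·(2M2+M3)/6=-182/75
seg 3: a=-5, c=M3/2=106/125, d=(M4−M3)/(6·3)=-106/1125, b=Δ3−h3·(2M3+M4)/6=-511/375
t_q=1/2 → seg 0, τ=1/2; S=-5+3643/750·τ+0·τ²+-643/750·τ³=-5357/2000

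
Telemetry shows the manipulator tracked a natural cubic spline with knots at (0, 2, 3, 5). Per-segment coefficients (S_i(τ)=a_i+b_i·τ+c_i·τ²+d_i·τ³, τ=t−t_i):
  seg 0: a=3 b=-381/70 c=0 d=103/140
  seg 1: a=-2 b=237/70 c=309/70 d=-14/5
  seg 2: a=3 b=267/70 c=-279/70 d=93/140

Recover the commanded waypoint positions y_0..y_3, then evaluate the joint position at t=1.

y_0=3 y_1=-2 y_2=3 y_3=0
S(1) = -239/140

y_0 = S_0(0) = a_0 = 3
y_1 = S_1(0) = a_1 = -2
y_2 = S_2(0) = a_2 = 3
y_3 = S_2(2) = 0
t_q=1 is in segment 0 (τ=1); S_0(τ)=-239/140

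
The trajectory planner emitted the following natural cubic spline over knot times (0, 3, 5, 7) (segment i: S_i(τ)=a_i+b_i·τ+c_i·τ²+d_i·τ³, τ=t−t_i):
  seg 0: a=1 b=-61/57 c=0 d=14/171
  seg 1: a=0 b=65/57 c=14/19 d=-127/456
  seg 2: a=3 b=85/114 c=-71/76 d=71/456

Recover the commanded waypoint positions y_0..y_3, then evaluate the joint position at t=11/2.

y_0 = S_0(0) = a_0 = 1
y_1 = S_1(0) = a_1 = 0
y_2 = S_2(0) = a_2 = 3
y_3 = S_2(2) = 2
t_q=11/2 is in segment 2 (τ=1/2); S_2(τ)=3841/1216

y_0=1 y_1=0 y_2=3 y_3=2
S(11/2) = 3841/1216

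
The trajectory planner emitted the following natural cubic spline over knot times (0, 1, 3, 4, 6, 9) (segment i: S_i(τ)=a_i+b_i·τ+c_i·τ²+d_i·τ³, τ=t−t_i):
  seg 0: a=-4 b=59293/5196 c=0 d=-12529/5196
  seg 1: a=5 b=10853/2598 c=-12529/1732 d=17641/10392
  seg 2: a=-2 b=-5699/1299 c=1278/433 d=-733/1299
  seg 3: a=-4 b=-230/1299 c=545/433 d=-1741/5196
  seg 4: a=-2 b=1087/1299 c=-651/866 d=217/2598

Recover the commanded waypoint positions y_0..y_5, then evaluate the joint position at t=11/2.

y_0=-4 y_1=5 y_2=-2 y_3=-4 y_4=-2 y_5=-4
S(11/2) = -35533/13856

y_0 = S_0(0) = a_0 = -4
y_1 = S_1(0) = a_1 = 5
y_2 = S_2(0) = a_2 = -2
y_3 = S_3(0) = a_3 = -4
y_4 = S_4(0) = a_4 = -2
y_5 = S_4(3) = -4
t_q=11/2 is in segment 3 (τ=3/2); S_3(τ)=-35533/13856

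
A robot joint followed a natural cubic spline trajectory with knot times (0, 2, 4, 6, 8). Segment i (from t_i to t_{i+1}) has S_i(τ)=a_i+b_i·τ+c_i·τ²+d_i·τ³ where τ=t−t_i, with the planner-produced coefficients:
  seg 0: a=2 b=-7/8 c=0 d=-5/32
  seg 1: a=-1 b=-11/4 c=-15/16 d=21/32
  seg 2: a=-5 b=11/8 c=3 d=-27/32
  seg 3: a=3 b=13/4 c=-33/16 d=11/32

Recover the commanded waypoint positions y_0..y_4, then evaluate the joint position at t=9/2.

y_0 = S_0(0) = a_0 = 2
y_1 = S_1(0) = a_1 = -1
y_2 = S_2(0) = a_2 = -5
y_3 = S_3(0) = a_3 = 3
y_4 = S_3(2) = 4
t_q=9/2 is in segment 2 (τ=1/2); S_2(τ)=-939/256

y_0=2 y_1=-1 y_2=-5 y_3=3 y_4=4
S(9/2) = -939/256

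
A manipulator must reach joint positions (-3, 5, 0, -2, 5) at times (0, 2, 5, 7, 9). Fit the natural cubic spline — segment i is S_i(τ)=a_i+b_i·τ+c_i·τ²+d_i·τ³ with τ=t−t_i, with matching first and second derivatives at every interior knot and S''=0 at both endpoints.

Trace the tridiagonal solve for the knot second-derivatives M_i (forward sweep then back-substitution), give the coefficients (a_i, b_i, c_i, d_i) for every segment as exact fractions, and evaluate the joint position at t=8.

  seg 0: a=-3 b=5387/1032 c=0 d=-1259/4128
  seg 1: a=5 b=805/516 c=-1259/688 d=173/688
  seg 2: a=0 b=-5429/2064 c=149/344 d=1577/8256
  seg 3: a=-2 b=1439/1032 c=2173/1376 d=-2173/8256
S(8) = 1955/2752

Δ: Δ0=4, Δ1=-5/3, Δ2=-1, Δ3=7/2
row 1: diag=10, rhs=-34; c'=3/10, d'=-17/5
row 2: denom=10−3·3/10=91/10; d'=(4−3·-17/5)/(91/10)=142/91
row 3: denom=8−2·20/91=688/91; d'=(27−2·142/91)/(688/91)=2173/688
back: M3=2173/688
back: M2=142/91−20/91·2173/688=149/172
back: M1=-17/5−3/10·149/172=-1259/344
M: M0=0, M1=-1259/344, M2=149/172, M3=2173/688, M4=0
seg 0: a=-3, c=M0/2=0, d=(M1−M0)/(6·2)=-1259/4128, b=Δ0−h0·(2M0+M1)/6=5387/1032
seg 1: a=5, c=M1/2=-1259/688, d=(M2−M1)/(6·3)=173/688, b=Δ1−h1·(2M1+M2)/6=805/516
seg 2: a=0, c=M2/2=149/344, d=(M3−M2)/(6·2)=1577/8256, b=Δ2−h2·(2M2+M3)/6=-5429/2064
seg 3: a=-2, c=M3/2=2173/1376, d=(M4−M3)/(6·2)=-2173/8256, b=Δ3−h3·(2M3+M4)/6=1439/1032
t_q=8 → seg 3, τ=1; S=-2+1439/1032·τ+2173/1376·τ²+-2173/8256·τ³=1955/2752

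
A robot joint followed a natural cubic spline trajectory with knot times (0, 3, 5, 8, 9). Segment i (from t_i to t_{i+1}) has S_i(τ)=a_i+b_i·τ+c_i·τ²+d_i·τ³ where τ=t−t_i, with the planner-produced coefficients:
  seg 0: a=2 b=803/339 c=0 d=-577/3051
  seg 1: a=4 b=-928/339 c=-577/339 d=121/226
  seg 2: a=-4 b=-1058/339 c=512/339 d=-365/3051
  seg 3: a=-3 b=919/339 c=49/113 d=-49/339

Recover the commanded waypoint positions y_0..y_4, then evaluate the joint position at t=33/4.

y_0=2 y_1=4 y_2=-4 y_3=-3 y_4=0
S(33/4) = -16615/7232

y_0 = S_0(0) = a_0 = 2
y_1 = S_1(0) = a_1 = 4
y_2 = S_2(0) = a_2 = -4
y_3 = S_3(0) = a_3 = -3
y_4 = S_3(1) = 0
t_q=33/4 is in segment 3 (τ=1/4); S_3(τ)=-16615/7232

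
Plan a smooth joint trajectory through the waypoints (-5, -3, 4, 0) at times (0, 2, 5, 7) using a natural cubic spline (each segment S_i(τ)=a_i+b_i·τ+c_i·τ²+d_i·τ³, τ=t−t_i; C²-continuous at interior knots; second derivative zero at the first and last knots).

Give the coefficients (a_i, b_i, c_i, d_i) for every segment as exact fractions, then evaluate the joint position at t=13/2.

  seg 0: a=-5 b=115/273 c=0 d=79/546
  seg 1: a=-3 b=589/273 c=79/91 d=-17/63
  seg 2: a=4 b=22/273 c=-142/91 d=71/273
S(13/2) = 1083/728

Δ: Δ0=1, Δ1=7/3, Δ2=-2
row 1: diag=10, rhs=8; c'=3/10, d'=4/5
row 2: denom=10−3·3/10=91/10; d'=(-26−3·4/5)/(91/10)=-284/91
back: M2=-284/91
back: M1=4/5−3/10·-284/91=158/91
M: M0=0, M1=158/91, M2=-284/91, M3=0
seg 0: a=-5, c=M0/2=0, d=(M1−M0)/(6·2)=79/546, b=Δ0−h0·(2M0+M1)/6=115/273
seg 1: a=-3, c=M1/2=79/91, d=(M2−M1)/(6·3)=-17/63, b=Δ1−h1·(2M1+M2)/6=589/273
seg 2: a=4, c=M2/2=-142/91, d=(M3−M2)/(6·2)=71/273, b=Δ2−h2·(2M2+M3)/6=22/273
t_q=13/2 → seg 2, τ=3/2; S=4+22/273·τ+-142/91·τ²+71/273·τ³=1083/728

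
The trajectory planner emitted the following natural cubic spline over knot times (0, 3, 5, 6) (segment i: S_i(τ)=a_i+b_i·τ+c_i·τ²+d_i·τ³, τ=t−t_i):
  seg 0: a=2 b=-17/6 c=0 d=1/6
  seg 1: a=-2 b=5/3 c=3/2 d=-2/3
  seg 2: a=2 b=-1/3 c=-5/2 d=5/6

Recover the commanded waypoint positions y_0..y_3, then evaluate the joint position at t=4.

y_0 = S_0(0) = a_0 = 2
y_1 = S_1(0) = a_1 = -2
y_2 = S_2(0) = a_2 = 2
y_3 = S_2(1) = 0
t_q=4 is in segment 1 (τ=1); S_1(τ)=1/2

y_0=2 y_1=-2 y_2=2 y_3=0
S(4) = 1/2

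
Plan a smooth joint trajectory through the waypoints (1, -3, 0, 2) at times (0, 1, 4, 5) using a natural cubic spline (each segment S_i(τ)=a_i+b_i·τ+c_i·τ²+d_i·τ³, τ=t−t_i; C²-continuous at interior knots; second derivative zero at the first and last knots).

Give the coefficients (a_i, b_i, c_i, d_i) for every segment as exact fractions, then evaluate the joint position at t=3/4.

  seg 0: a=1 b=-257/55 c=0 d=37/55
  seg 1: a=-3 b=-146/55 c=111/55 d=-4/15
  seg 2: a=0 b=124/55 c=-21/55 d=7/55
S(3/4) = -7817/3520

Δ: Δ0=-4, Δ1=1, Δ2=2
row 1: diag=8, rhs=30; c'=3/8, d'=15/4
row 2: denom=8−3·3/8=55/8; d'=(6−3·15/4)/(55/8)=-42/55
back: M2=-42/55
back: M1=15/4−3/8·-42/55=222/55
M: M0=0, M1=222/55, M2=-42/55, M3=0
seg 0: a=1, c=M0/2=0, d=(M1−M0)/(6·1)=37/55, b=Δ0−h0·(2M0+M1)/6=-257/55
seg 1: a=-3, c=M1/2=111/55, d=(M2−M1)/(6·3)=-4/15, b=Δ1−h1·(2M1+M2)/6=-146/55
seg 2: a=0, c=M2/2=-21/55, d=(M3−M2)/(6·1)=7/55, b=Δ2−h2·(2M2+M3)/6=124/55
t_q=3/4 → seg 0, τ=3/4; S=1+-257/55·τ+0·τ²+37/55·τ³=-7817/3520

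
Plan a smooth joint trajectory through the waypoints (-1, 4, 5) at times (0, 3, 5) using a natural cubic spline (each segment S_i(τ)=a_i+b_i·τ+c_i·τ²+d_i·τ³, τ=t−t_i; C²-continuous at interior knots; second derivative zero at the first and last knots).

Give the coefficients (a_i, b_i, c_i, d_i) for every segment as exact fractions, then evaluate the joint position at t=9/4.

  seg 0: a=-1 b=121/60 c=0 d=-7/180
  seg 1: a=4 b=29/30 c=-7/20 d=7/120
S(9/4) = 3961/1280

Δ: Δ0=5/3, Δ1=1/2
row 1: diag=10, rhs=-7; c'=1/5, d'=-7/10
back: M1=-7/10
M: M0=0, M1=-7/10, M2=0
seg 0: a=-1, c=M0/2=0, d=(M1−M0)/(6·3)=-7/180, b=Δ0−h0·(2M0+M1)/6=121/60
seg 1: a=4, c=M1/2=-7/20, d=(M2−M1)/(6·2)=7/120, b=Δ1−h1·(2M1+M2)/6=29/30
t_q=9/4 → seg 0, τ=9/4; S=-1+121/60·τ+0·τ²+-7/180·τ³=3961/1280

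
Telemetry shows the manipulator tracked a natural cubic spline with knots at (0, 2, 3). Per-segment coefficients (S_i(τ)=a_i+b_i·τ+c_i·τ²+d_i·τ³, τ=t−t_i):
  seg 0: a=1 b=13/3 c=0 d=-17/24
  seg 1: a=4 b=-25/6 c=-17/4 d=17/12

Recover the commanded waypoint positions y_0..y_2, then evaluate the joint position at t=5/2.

y_0=1 y_1=4 y_2=-3
S(5/2) = 33/32

y_0 = S_0(0) = a_0 = 1
y_1 = S_1(0) = a_1 = 4
y_2 = S_1(1) = -3
t_q=5/2 is in segment 1 (τ=1/2); S_1(τ)=33/32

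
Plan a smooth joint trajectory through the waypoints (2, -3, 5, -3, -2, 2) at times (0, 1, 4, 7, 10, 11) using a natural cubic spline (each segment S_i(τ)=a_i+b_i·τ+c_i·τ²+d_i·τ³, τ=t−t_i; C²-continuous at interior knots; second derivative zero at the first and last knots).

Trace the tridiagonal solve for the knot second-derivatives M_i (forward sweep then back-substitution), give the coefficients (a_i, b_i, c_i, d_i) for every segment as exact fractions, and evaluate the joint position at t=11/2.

Δ: Δ0=-5, Δ1=8/3, Δ2=-8/3, Δ3=1/3, Δ4=4
row 1: diag=8, rhs=46; c'=3/8, d'=23/4
row 2: denom=12−3·3/8=87/8; d'=(-32−3·23/4)/(87/8)=-394/87
row 3: denom=12−3·8/29=324/29; d'=(18−3·-394/87)/(324/29)=229/81
row 4: denom=8−3·29/108=259/36; d'=(22−3·229/81)/(259/36)=1460/777
back: M4=1460/777
back: M3=229/81−29/108·1460/777=5414/2331
back: M2=-394/87−8/29·5414/2331=-12050/2331
back: M1=23/4−3/8·-12050/2331=5974/777
M: M0=0, M1=5974/777, M2=-12050/2331, M3=5414/2331, M4=1460/777, M5=0
seg 0: a=2, c=M0/2=0, d=(M1−M0)/(6·1)=2987/2331, b=Δ0−h0·(2M0+M1)/6=-14642/2331
seg 1: a=-3, c=M1/2=2987/777, d=(M2−M1)/(6·3)=-14986/20979, b=Δ1−h1·(2M1+M2)/6=-5681/2331
seg 2: a=5, c=M2/2=-6025/2331, d=(M3−M2)/(6·3)=236/567, b=Δ2−h2·(2M2+M3)/6=3127/2331
seg 3: a=-3, c=M3/2=2707/2331, d=(M4−M3)/(6·3)=-517/20979, b=Δ3−h3·(2M3+M4)/6=-6827/2331
seg 4: a=-2, c=M4/2=730/777, d=(M5−M4)/(6·1)=-730/2331, b=Δ4−h4·(2M4+M5)/6=7864/2331
t_q=11/2 → seg 2, τ=3/2; S=5+3127/2331·τ+-6025/2331·τ²+236/567·τ³=385/148

  seg 0: a=2 b=-14642/2331 c=0 d=2987/2331
  seg 1: a=-3 b=-5681/2331 c=2987/777 d=-14986/20979
  seg 2: a=5 b=3127/2331 c=-6025/2331 d=236/567
  seg 3: a=-3 b=-6827/2331 c=2707/2331 d=-517/20979
  seg 4: a=-2 b=7864/2331 c=730/777 d=-730/2331
S(11/2) = 385/148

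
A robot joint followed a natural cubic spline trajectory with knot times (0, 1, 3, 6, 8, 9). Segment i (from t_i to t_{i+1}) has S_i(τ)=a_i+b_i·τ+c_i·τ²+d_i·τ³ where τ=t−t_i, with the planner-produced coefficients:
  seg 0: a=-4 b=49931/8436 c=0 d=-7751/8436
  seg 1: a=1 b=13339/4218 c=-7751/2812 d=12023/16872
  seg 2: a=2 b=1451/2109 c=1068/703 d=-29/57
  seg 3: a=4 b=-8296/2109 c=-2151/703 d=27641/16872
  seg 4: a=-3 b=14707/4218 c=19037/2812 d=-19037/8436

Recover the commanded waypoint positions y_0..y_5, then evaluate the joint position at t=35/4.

y_0=-4 y_1=1 y_2=2 y_3=4 y_4=-3 y_5=5
S(35/4) = 444719/179968

y_0 = S_0(0) = a_0 = -4
y_1 = S_1(0) = a_1 = 1
y_2 = S_2(0) = a_2 = 2
y_3 = S_3(0) = a_3 = 4
y_4 = S_4(0) = a_4 = -3
y_5 = S_4(1) = 5
t_q=35/4 is in segment 4 (τ=3/4); S_4(τ)=444719/179968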